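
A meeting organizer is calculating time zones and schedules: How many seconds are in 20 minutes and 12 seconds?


Minutes: 20
Seconds: 12
Convert minutes to seconds: 20 x 60 = 1200
Add remaining seconds: 1200 + 12 = 1212

1212


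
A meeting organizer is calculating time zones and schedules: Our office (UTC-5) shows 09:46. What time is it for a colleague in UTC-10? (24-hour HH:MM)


Local time: 09:46 at UTC-5 (offset -5h)
Target zone: UTC-10 (offset -10h)
Difference: -10 - (-5) = -5 hours
Calculation: 9 + (-5) = 4
Result: 04:46

04:46


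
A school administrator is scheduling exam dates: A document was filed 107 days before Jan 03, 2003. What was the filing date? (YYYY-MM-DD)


Start: 2003-01-03
Subtracting 107 days
Days already passed in January: 3
After going back through January: 104 more days to subtract
December 2002: 31 days, 73 remaining
November 2002: 30 days, 43 remaining
October 2002: 31 days, 12 remaining
September 2002 has 30 days, need 12
Result: 2002-09-18

2002-09-18


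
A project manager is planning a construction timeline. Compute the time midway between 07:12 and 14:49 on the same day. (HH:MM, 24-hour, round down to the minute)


Start time: 07:12 = 432 minutes from midnight
End time: 14:49 = 889 minutes from midnight
Sum: 432 + 889 = 1321
Midpoint: 1321 / 2 = 660 minutes
Convert: 660 / 60 = 11 hours, 0 minutes
Result: 11:00

11:00


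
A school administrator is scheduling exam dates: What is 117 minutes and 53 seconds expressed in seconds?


Minutes: 117
Extra seconds: 53
Seconds per minute: 60
Minutes to seconds: 117 x 60 = 7020
Total: 7020 + 53 = 7073

7073


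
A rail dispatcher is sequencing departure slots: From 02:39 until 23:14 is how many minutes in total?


Start time: 02:39 = 159 minutes from midnight
End time: 23:14 = 1394 minutes from midnight
Difference: 1394 - 159 = 1235 minutes
That is 20 hours and 35 minutes

1235


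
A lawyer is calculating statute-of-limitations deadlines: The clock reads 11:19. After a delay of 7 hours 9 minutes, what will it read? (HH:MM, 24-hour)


Start time: 11:19
Adding: 7 hours 9 minutes
Minutes: 19 + 9 = 28
Hours: 11 + 7 + 0 = 18
Result: 18:28

18:28


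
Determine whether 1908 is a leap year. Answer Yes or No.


Year: 1908
Divisible by 4? 1908 / 4 = 477.0 -> Yes
Divisible by 100? 1908 / 100 = 19.08 -> No
Divisible by 4 but not 100, so it IS a leap year

Yes


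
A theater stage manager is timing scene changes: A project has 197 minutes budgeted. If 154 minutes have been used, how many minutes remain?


Total budget: 197 minutes
Time used: 154 minutes
Remaining: 197 - 154 = 43 minutes
Percent used: 78.2%
Percent remaining: 21.8%

43


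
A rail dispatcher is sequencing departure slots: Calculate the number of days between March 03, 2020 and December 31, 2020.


Start: March 03, 2020
End: December 31, 2020
Days left in March: 28
April: 30
May: 31
June: 30
July: 31
... plus remaining months
Sum of remaining months: 275
Total: 28 + 275 = 303

303


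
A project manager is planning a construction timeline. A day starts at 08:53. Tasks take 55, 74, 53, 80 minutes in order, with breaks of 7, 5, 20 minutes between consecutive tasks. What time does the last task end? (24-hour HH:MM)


Start: 08:53 = 533 min from midnight
  after task 1 (55 min): 09:48
  after break (7 min): 09:55
  after task 2 (74 min): 11:09
  after break (5 min): 11:14
  after task 3 (53 min): 12:07
  after break (20 min): 12:27
  after task 4 (80 min): 13:47
Total elapsed: 294 minutes
End time: 13:47

13:47


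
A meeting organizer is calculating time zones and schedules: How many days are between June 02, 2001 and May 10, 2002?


Start date: 2001-06-02
End date: 2002-05-10
Jun 2001: +29 days
Jul 2001: +31 days
Aug 2001: +31 days
... (9 more months)
Total: 342 days

342


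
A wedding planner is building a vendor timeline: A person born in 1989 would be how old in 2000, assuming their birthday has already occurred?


Birth year: 1989
Current year: 2000
Age = current year - birth year
Age = 2000 - 1989 = 11

11


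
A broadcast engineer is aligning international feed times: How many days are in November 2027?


Month: November
Year: 2027
November is a 30-day month
Total: 30 days

30


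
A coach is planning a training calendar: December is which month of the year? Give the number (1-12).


Calendar month order:
11. November
12. December <--
December is month number 12

12


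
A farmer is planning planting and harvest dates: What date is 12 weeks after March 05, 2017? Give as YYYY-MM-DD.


Start: 2017-03-05
Weeks to add: 12
Convert to days: 12 x 7 = 84 days
Add 84 days to 2017-03-05
Result: 2017-05-28

2017-05-28


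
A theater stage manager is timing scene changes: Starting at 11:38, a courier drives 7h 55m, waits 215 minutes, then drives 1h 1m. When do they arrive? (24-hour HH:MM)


Depart: 11:38
Leg 1: +475 min -> 19:33
Layover: +215 min -> 23:08
Leg 2: +61 min -> 00:09
Total travel: 751 minutes = 12h 31m
Arrival: 00:09

00:09


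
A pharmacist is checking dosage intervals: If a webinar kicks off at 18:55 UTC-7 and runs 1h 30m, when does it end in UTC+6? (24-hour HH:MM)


Start: 18:55 in UTC-7
Step 1 - add duration:
  minutes: 55 + 30 = 85 (carry 1h)
  hours: 18 + 1 + 1 = 20
  end in UTC-7: 20:25
Step 2 - convert UTC-7 -> UTC+6:
  offset difference: 6 - (-7) = 13 hours
  20 + (13) = 33 -> mod 24 = 9
Result: 09:25 in UTC+6

09:25


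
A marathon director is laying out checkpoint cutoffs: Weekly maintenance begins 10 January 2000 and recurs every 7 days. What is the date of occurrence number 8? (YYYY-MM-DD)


First occurrence: 2000-01-10 (occurrence 1)
Each occurrence is 7 days after the previous.
Occurrence 8 is 7 weeks after the first.
7 weeks = 49 days
2000-01-10 + 49 days = 2000-02-28

2000-02-28


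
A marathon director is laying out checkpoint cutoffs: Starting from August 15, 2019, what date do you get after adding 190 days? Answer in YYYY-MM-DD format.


Start: 2019-08-15
Adding 190 days
Days remaining in August: 16
After August: 174 days still to add
September 2019: 30 days, 144 remaining
October 2019: 31 days, 113 remaining
November 2019: 30 days, 83 remaining
December 2019: 31 days, 52 remaining
Result: 2020-02-21

2020-02-21


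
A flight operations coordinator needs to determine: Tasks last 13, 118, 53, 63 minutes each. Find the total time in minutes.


Durations: 13, 118, 53, 63
Running sum: 13
+ 118 = 131
+ 53 = 184
+ 63 = 247
Total duration: 247 minutes
That is 4 hours and 7 minutes

247


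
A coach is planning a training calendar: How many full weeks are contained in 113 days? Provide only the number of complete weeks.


Total days: 113
Days per week: 7
Division: 113 / 7 = 16 remainder 1
Complete weeks: 16
Remaining days: 1

16


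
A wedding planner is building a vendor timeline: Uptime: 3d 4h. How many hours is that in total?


Days: 3
Extra hours: 4
Hours per day: 24
Days to hours: 3 x 24 = 72
Total: 72 + 4 = 76

76


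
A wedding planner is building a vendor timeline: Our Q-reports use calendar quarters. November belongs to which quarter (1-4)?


Month: November (month 11)
Q1: January-March (months 1-3)
Q2: April-June (months 4-6)
Q3: July-September (months 7-9)
Q4: October-December (months 10-12)
Month 11 falls in Q4

4


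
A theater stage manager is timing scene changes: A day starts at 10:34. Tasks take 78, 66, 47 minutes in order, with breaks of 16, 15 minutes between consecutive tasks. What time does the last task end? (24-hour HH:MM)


Start: 10:34 = 634 min from midnight
  after task 1 (78 min): 11:52
  after break (16 min): 12:08
  after task 2 (66 min): 13:14
  after break (15 min): 13:29
  after task 3 (47 min): 14:16
Total elapsed: 222 minutes
End time: 14:16

14:16


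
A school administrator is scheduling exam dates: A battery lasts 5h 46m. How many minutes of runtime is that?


Hours: 5
Extra minutes: 46
Minutes per hour: 60
Hours to minutes: 5 x 60 = 300
Total: 300 + 46 = 346

346


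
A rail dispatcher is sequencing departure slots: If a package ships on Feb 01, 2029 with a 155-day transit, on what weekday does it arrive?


Start: 2029-02-01 (Thursday)
Step 1 - find target date: add 155 days
  2029-02-01 + 155 days = 2029-07-06
Step 2 - day of week:
  155 mod 7 = 1
  Thursday + 1 days -> Friday
Result: Friday (2029-07-06)

Friday


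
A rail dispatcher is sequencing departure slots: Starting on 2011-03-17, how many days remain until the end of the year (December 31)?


Start: March 17, 2011
End: December 31, 2011
Days left in March: 14
April: 30
May: 31
June: 30
July: 31
... plus remaining months
Sum of remaining months: 275
Total: 14 + 275 = 289

289


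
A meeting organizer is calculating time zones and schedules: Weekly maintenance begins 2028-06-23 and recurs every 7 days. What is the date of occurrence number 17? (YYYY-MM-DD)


First occurrence: 2028-06-23 (occurrence 1)
Each occurrence is 7 days after the previous.
Occurrence 17 is 16 weeks after the first.
16 weeks = 112 days
2028-06-23 + 112 days = 2028-10-13

2028-10-13


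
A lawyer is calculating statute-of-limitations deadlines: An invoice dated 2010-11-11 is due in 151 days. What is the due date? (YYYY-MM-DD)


Start: 2010-11-11
Adding 151 days
Days remaining in November: 19
After November: 132 days still to add
December 2010: 31 days, 101 remaining
January 2011: 31 days, 70 remaining
February 2011: 28 days, 42 remaining
March 2011: 31 days, 11 remaining
Result: 2011-04-11

2011-04-11


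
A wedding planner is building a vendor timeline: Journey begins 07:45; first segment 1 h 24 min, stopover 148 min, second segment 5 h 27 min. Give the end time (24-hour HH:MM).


Depart: 07:45
Leg 1: +84 min -> 09:09
Layover: +148 min -> 11:37
Leg 2: +327 min -> 17:04
Total travel: 559 minutes = 9h 19m
Arrival: 17:04

17:04


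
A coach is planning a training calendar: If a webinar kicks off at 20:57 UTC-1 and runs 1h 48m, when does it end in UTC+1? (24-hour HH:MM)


Start: 20:57 in UTC-1
Step 1 - add duration:
  minutes: 57 + 48 = 105 (carry 1h)
  hours: 20 + 1 + 1 = 22
  end in UTC-1: 22:45
Step 2 - convert UTC-1 -> UTC+1:
  offset difference: 1 - (-1) = 2 hours
  22 + (2) = 24 -> mod 24 = 0
Result: 00:45 in UTC+1

00:45


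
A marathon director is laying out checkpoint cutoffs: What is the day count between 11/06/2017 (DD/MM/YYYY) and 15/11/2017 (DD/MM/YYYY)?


Start date: 2017-06-11
End date: 2017-11-15
Jun 2017: +20 days
Jul 2017: +31 days
Aug 2017: +31 days
... (3 more months)
Total: 157 days

157


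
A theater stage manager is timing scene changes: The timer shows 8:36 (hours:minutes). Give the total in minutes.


Hours: 8
Minutes: 36
Convert hours to minutes: 8 x 60 = 480
Add remaining minutes: 480 + 36 = 516

516


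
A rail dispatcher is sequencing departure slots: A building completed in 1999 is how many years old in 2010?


Birth year: 1999
Current year: 2010
Age = current year - birth year
Age = 2010 - 1999 = 11

11


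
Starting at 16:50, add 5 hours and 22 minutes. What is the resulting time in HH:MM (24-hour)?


Start time: 16:50
Adding: 5 hours 22 minutes
Minutes: 50 + 22 = 72
Minute overflow: 72 >= 60, so carry 1 hour, minutes = 12
Hours: 16 + 5 + 1 = 22
Result: 22:12

22:12


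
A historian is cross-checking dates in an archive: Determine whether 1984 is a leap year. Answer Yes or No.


Year: 1984
Divisible by 4? 1984 / 4 = 496.0 -> Yes
Divisible by 100? 1984 / 100 = 19.84 -> No
Divisible by 4 but not 100, so it IS a leap year

Yes


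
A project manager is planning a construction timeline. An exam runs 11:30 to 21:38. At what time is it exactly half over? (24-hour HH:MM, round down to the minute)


Start time: 11:30 = 690 minutes from midnight
End time: 21:38 = 1298 minutes from midnight
Sum: 690 + 1298 = 1988
Midpoint: 1988 / 2 = 994 minutes
Convert: 994 / 60 = 16 hours, 34 minutes
Result: 16:34

16:34


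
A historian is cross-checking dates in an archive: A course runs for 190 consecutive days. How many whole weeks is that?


Total days: 190
Days per week: 7
Division: 190 / 7 = 27 remainder 1
Complete weeks: 27
Remaining days: 1

27


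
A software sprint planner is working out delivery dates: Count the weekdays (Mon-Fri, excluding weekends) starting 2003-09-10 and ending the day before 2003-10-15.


Start: 2003-09-10 (Wednesday)
End (exclusive): 2003-10-15 (Wednesday)
Total calendar days: 35
Full weeks: 35 // 7 = 5 -> 25 weekdays
Remaining 0 days starting on Wednesday:
Total business days: 25 + 0 = 25

25


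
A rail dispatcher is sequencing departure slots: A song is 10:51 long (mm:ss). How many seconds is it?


Minutes: 10
Extra seconds: 51
Seconds per minute: 60
Minutes to seconds: 10 x 60 = 600
Total: 600 + 51 = 651

651


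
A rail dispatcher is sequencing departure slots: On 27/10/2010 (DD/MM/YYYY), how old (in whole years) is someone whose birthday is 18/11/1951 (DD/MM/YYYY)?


Birth: 1951-11-18
Reference: 2010-10-27
Year difference: 2010 - 1951 = 59
Has birthday (11-18) occurred by 10-27? No
Birthday not yet reached this year -> subtract 1
Age in full years: 58

58


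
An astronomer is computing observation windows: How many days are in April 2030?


Month: April
Year: 2030
April is a 30-day month
Total: 30 days

30


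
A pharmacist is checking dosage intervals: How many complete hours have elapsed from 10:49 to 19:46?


Start: 10:49
End: 19:46
Hour difference: 19 - 10 = 9 hours
Minute difference: 46 - 49 = -3 minutes
Total minutes: 537
Complete hours: 537 / 60 = 8 (remainder 57)

8


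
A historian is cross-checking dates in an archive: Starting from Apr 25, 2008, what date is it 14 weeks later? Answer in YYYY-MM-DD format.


Start: 2008-04-25
Weeks to add: 14
Convert to days: 14 x 7 = 98 days
Add 98 days to 2008-04-25
Result: 2008-08-01

2008-08-01


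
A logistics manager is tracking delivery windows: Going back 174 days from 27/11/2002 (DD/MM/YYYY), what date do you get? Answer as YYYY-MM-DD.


Start: 2002-11-27
Subtracting 174 days
Days already passed in November: 27
After going back through November: 147 more days to subtract
October 2002: 31 days, 116 remaining
September 2002: 30 days, 86 remaining
August 2002: 31 days, 55 remaining
July 2002: 31 days, 24 remaining
Result: 2002-06-06

2002-06-06


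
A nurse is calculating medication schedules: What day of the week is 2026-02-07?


Date: 2026-02-07
January 1, 2026 is a Thursday
Day of year: 38
Offset from Jan 1: 37 days
37 mod 7 = 2
Result: Saturday

Saturday


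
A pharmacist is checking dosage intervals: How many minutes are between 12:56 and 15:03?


Start time: 12:56 = 776 minutes from midnight
End time: 15:03 = 903 minutes from midnight
Difference: 903 - 776 = 127 minutes
That is 2 hours and 7 minutes

127


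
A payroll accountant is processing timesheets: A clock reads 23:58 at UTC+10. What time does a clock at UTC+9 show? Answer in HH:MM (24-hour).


Local time: 23:58 at UTC+10 (offset 10h)
Target zone: UTC+9 (offset 9h)
Difference: 9 - (10) = -1 hours
Calculation: 23 + (-1) = 22
Result: 22:58

22:58


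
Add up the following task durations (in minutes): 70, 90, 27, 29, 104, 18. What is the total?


Durations: 70, 90, 27, 29, 104, 18
Running sum: 70
+ 90 = 160
+ 27 = 187
+ 29 = 216
+ 104 = 320
+ 18 = 338
Total duration: 338 minutes
That is 5 hours and 38 minutes

338


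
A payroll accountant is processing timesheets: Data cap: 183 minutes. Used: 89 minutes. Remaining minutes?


Total budget: 183 minutes
Time used: 89 minutes
Remaining: 183 - 89 = 94 minutes
Percent used: 48.6%
Percent remaining: 51.4%

94


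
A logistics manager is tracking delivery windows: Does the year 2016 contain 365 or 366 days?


Year: 2016
Check leap year rules:
Divisible by 4? Yes
Divisible by 100? No
2016 is a leap year
Days: 366

366


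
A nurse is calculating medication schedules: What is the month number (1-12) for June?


Calendar month order:
5. May
6. June <--
7. July
June is month number 6

6


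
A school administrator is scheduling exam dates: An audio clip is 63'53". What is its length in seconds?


Minutes: 63
Seconds: 53
Convert minutes to seconds: 63 x 60 = 3780
Add remaining seconds: 3780 + 53 = 3833

3833


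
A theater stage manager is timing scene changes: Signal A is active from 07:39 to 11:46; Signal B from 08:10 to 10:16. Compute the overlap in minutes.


Interval A: [459, 706] minutes from midnight
Interval B: [490, 616] minutes from midnight
Overlap start = max(459, 490) = 490
Overlap end = min(706, 616) = 616
Overlap = 616 - 490 = 126 minutes

126


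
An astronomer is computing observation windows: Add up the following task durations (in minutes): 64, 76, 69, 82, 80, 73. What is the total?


Durations: 64, 76, 69, 82, 80, 73
Running sum: 64
+ 76 = 140
+ 69 = 209
+ 82 = 291
+ 80 = 371
+ 73 = 444
Total duration: 444 minutes
That is 7 hours and 24 minutes

444


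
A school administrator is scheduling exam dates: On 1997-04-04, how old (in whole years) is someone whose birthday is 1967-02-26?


Birth: 1967-02-26
Reference: 1997-04-04
Year difference: 1997 - 1967 = 30
Has birthday (02-26) occurred by 04-04? Yes
Age in full years: 30

30


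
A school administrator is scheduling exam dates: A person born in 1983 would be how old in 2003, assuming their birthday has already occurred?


Birth year: 1983
Current year: 2003
Age = current year - birth year
Age = 2003 - 1983 = 20

20


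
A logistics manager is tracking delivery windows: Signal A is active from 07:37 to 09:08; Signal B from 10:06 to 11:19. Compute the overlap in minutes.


Interval A: [457, 548] minutes from midnight
Interval B: [606, 679] minutes from midnight
Overlap start = max(457, 606) = 606
Overlap end = min(548, 679) = 548
End <= start, so the intervals do not overlap: 0 minutes

0


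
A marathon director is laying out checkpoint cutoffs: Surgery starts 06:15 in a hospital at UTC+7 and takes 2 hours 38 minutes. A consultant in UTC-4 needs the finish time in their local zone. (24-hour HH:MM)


Start: 06:15 in UTC+7
Step 1 - add duration:
  minutes: 15 + 38 = 53
  hours: 6 + 2 + 0 = 8
  end in UTC+7: 08:53
Step 2 - convert UTC+7 -> UTC-4:
  offset difference: -4 - (7) = -11 hours
  8 + (-11) = -3 -> mod 24 = 21
Result: 21:53 in UTC-4

21:53


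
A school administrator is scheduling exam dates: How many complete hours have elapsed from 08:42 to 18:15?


Start: 08:42
End: 18:15
Hour difference: 18 - 8 = 10 hours
Minute difference: 15 - 42 = -27 minutes
Total minutes: 573
Complete hours: 573 / 60 = 9 (remainder 33)

9


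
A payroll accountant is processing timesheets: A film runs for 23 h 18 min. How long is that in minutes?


Hours: 23
Minutes: 18
Convert hours to minutes: 23 x 60 = 1380
Add remaining minutes: 1380 + 18 = 1398

1398


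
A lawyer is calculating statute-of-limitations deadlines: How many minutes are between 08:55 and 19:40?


Start time: 08:55 = 535 minutes from midnight
End time: 19:40 = 1180 minutes from midnight
Difference: 1180 - 535 = 645 minutes
That is 10 hours and 45 minutes

645


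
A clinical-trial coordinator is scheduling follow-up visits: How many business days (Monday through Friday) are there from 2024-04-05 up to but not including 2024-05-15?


Start: 2024-04-05 (Friday)
End (exclusive): 2024-05-15 (Wednesday)
Total calendar days: 40
Full weeks: 40 // 7 = 5 -> 25 weekdays
Remaining 5 days starting on Friday:
  Fri(w), Sat(-), Sun(-), Mon(w), Tue(w) -> 3 weekdays
Total business days: 25 + 3 = 28

28


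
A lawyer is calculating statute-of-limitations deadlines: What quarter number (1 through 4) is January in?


Month: January (month 1)
Q1: January-March (months 1-3)
Q2: April-June (months 4-6)
Q3: July-September (months 7-9)
Q4: October-December (months 10-12)
Month 1 falls in Q1

1


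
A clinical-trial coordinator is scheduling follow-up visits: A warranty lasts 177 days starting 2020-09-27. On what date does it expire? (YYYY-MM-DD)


Start: 2020-09-27
Adding 177 days
Days remaining in September: 3
After September: 174 days still to add
October 2020: 31 days, 143 remaining
November 2020: 30 days, 113 remaining
December 2020: 31 days, 82 remaining
January 2021: 31 days, 51 remaining
Result: 2021-03-23

2021-03-23


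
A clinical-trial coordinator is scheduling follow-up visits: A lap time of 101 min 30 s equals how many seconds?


Minutes: 101
Seconds: 30
Convert minutes to seconds: 101 x 60 = 6060
Add remaining seconds: 6060 + 30 = 6090

6090


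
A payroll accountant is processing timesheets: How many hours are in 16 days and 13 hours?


Days: 16
Extra hours: 13
Hours per day: 24
Days to hours: 16 x 24 = 384
Total: 384 + 13 = 397

397


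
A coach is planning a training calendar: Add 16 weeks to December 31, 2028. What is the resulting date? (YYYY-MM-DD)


Start: 2028-12-31
Weeks to add: 16
Convert to days: 16 x 7 = 112 days
Add 112 days to 2028-12-31
Result: 2029-04-22

2029-04-22


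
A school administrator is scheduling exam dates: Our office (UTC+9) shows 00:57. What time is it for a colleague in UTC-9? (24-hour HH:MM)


Local time: 00:57 at UTC+9 (offset 9h)
Target zone: UTC-9 (offset -9h)
Difference: -9 - (9) = -18 hours
Calculation: 0 + (-18) = -18
Wraparound: (-18) mod 24 = 6
Result: 06:57

06:57


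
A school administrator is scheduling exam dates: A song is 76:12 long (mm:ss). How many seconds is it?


Minutes: 76
Extra seconds: 12
Seconds per minute: 60
Minutes to seconds: 76 x 60 = 4560
Total: 4560 + 12 = 4572

4572


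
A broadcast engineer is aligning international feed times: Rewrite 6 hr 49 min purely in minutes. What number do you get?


Hours: 6
Extra minutes: 49
Minutes per hour: 60
Hours to minutes: 6 x 60 = 360
Total: 360 + 49 = 409

409


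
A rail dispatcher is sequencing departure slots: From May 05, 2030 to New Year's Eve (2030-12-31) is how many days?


Start: May 05, 2030
End: December 31, 2030
Days left in May: 26
June: 30
July: 31
August: 31
September: 30
... plus remaining months
Sum of remaining months: 214
Total: 26 + 214 = 240

240


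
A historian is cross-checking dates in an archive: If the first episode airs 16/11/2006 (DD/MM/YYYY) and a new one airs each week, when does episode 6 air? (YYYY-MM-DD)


First occurrence: 2006-11-16 (occurrence 1)
Each occurrence is 7 days after the previous.
Occurrence 6 is 5 weeks after the first.
5 weeks = 35 days
2006-11-16 + 35 days = 2006-12-21

2006-12-21


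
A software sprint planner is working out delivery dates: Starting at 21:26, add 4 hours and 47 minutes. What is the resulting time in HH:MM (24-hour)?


Start time: 21:26
Adding: 4 hours 47 minutes
Minutes: 26 + 47 = 73
Minute overflow: 73 >= 60, so carry 1 hour, minutes = 13
Hours: 21 + 4 + 1 = 26
Hour wraparound: 26 mod 24 = 2
Result: 02:13

02:13


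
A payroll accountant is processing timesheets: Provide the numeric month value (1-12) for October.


Calendar month order:
9. September
10. October <--
11. November
October is month number 10

10


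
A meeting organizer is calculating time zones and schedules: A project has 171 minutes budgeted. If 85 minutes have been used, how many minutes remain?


Total budget: 171 minutes
Time used: 85 minutes
Remaining: 171 - 85 = 86 minutes
Percent used: 49.7%
Percent remaining: 50.3%

86


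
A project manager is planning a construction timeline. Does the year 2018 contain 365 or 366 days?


Year: 2018
Check leap year rules:
Divisible by 4? No
2018 is not a leap year
Days: 365

365


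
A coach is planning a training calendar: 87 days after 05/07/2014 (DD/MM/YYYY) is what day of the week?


Start: 2014-07-05 (Saturday)
Step 1 - find target date: add 87 days
  2014-07-05 + 87 days = 2014-09-30
Step 2 - day of week:
  87 mod 7 = 3
  Saturday + 3 days -> Tuesday
Result: Tuesday (2014-09-30)

Tuesday


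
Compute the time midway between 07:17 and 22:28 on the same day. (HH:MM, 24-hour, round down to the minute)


Start time: 07:17 = 437 minutes from midnight
End time: 22:28 = 1348 minutes from midnight
Sum: 437 + 1348 = 1785
Midpoint: 1785 / 2 = 892 minutes
Convert: 892 / 60 = 14 hours, 52 minutes
Result: 14:52

14:52


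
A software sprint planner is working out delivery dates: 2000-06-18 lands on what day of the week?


Date: 2000-06-18
January 1, 2000 is a Saturday
Day of year: 170
Offset from Jan 1: 169 days
169 mod 7 = 1
Result: Sunday

Sunday


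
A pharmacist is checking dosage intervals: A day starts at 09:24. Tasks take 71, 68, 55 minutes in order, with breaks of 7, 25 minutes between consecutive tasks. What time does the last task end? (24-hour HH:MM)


Start: 09:24 = 564 min from midnight
  after task 1 (71 min): 10:35
  after break (7 min): 10:42
  after task 2 (68 min): 11:50
  after break (25 min): 12:15
  after task 3 (55 min): 13:10
Total elapsed: 226 minutes
End time: 13:10

13:10


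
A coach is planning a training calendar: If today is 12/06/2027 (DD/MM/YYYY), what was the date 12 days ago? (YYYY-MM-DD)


Start: 2027-06-12
Subtracting 12 days
Days already passed in June: 12
Result: 2027-05-31

2027-05-31


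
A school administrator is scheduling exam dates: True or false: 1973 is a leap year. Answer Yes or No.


Year: 1973
Divisible by 4? 1973 / 4 = 493.25 -> No
Not divisible by 4, so NOT a leap year

No


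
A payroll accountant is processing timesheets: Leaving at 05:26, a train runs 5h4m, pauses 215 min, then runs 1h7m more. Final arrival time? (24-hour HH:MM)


Depart: 05:26
Leg 1: +304 min -> 10:30
Layover: +215 min -> 14:05
Leg 2: +67 min -> 15:12
Total travel: 586 minutes = 9h 46m
Arrival: 15:12

15:12


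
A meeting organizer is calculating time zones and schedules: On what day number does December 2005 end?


Month: December
Year: 2005
December is a 31-day month
Total: 31 days

31


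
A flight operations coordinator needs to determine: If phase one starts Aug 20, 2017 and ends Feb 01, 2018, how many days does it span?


Start date: 2017-08-20
End date: 2018-02-01
Aug 2017: +12 days
Sep 2017: +30 days
Oct 2017: +31 days
... (3 more months)
Total: 165 days

165


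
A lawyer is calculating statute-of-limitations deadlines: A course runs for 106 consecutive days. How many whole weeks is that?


Total days: 106
Days per week: 7
Division: 106 / 7 = 15 remainder 1
Complete weeks: 15
Remaining days: 1

15


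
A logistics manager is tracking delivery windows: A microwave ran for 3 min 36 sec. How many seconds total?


Minutes: 3
Extra seconds: 36
Seconds per minute: 60
Minutes to seconds: 3 x 60 = 180
Total: 180 + 36 = 216

216


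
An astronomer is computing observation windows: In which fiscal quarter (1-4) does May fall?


Month: May (month 5)
Q1: January-March (months 1-3)
Q2: April-June (months 4-6)
Q3: July-September (months 7-9)
Q4: October-December (months 10-12)
Month 5 falls in Q2

2


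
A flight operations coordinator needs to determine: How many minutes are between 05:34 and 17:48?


Start time: 05:34 = 334 minutes from midnight
End time: 17:48 = 1068 minutes from midnight
Difference: 1068 - 334 = 734 minutes
That is 12 hours and 14 minutes

734


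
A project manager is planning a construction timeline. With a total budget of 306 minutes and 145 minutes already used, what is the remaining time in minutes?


Total budget: 306 minutes
Time used: 145 minutes
Remaining: 306 - 145 = 161 minutes
Percent used: 47.4%
Percent remaining: 52.6%

161


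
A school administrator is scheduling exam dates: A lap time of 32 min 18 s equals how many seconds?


Minutes: 32
Seconds: 18
Convert minutes to seconds: 32 x 60 = 1920
Add remaining seconds: 1920 + 18 = 1938

1938


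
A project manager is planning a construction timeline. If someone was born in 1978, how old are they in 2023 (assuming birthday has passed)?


Birth year: 1978
Current year: 2023
Age = current year - birth year
Age = 2023 - 1978 = 45

45


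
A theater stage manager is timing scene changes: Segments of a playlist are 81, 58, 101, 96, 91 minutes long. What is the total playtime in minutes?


Durations: 81, 58, 101, 96, 91
Running sum: 81
+ 58 = 139
+ 101 = 240
+ 96 = 336
+ 91 = 427
Total duration: 427 minutes
That is 7 hours and 7 minutes

427


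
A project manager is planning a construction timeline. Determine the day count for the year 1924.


Year: 1924
Check leap year rules:
Divisible by 4? Yes
Divisible by 100? No
1924 is a leap year
Days: 366

366


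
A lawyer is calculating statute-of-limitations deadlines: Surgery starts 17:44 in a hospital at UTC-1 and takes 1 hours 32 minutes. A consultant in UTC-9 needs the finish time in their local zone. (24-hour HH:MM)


Start: 17:44 in UTC-1
Step 1 - add duration:
  minutes: 44 + 32 = 76 (carry 1h)
  hours: 17 + 1 + 1 = 19
  end in UTC-1: 19:16
Step 2 - convert UTC-1 -> UTC-9:
  offset difference: -9 - (-1) = -8 hours
  19 + (-8) = 11 -> mod 24 = 11
Result: 11:16 in UTC-9

11:16


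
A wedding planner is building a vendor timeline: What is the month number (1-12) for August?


Calendar month order:
7. July
8. August <--
9. September
August is month number 8

8


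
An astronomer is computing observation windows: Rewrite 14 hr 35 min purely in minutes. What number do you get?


Hours: 14
Extra minutes: 35
Minutes per hour: 60
Hours to minutes: 14 x 60 = 840
Total: 840 + 35 = 875

875


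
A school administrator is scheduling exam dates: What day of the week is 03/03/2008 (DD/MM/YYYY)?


Date: 2008-03-03
January 1, 2008 is a Tuesday
Day of year: 63
Offset from Jan 1: 62 days
62 mod 7 = 6
Result: Monday

Monday


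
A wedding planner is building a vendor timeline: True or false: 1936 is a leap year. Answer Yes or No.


Year: 1936
Divisible by 4? 1936 / 4 = 484.0 -> Yes
Divisible by 100? 1936 / 100 = 19.36 -> No
Divisible by 4 but not 100, so it IS a leap year

Yes


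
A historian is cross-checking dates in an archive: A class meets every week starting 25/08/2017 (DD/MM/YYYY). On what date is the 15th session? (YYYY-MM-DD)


First occurrence: 2017-08-25 (occurrence 1)
Each occurrence is 7 days after the previous.
Occurrence 15 is 14 weeks after the first.
14 weeks = 98 days
2017-08-25 + 98 days = 2017-12-01

2017-12-01


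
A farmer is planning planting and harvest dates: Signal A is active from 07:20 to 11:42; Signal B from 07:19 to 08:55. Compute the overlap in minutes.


Interval A: [440, 702] minutes from midnight
Interval B: [439, 535] minutes from midnight
Overlap start = max(440, 439) = 440
Overlap end = min(702, 535) = 535
Overlap = 535 - 440 = 95 minutes

95


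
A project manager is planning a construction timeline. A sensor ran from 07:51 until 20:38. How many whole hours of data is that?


Start: 07:51
End: 20:38
Hour difference: 20 - 7 = 13 hours
Minute difference: 38 - 51 = -13 minutes
Total minutes: 767
Complete hours: 767 / 60 = 12 (remainder 47)

12


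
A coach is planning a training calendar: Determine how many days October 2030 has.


Month: October
Year: 2030
October is a 31-day month
Total: 31 days

31


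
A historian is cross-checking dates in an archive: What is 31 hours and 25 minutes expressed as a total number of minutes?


Hours: 31
Minutes: 25
Convert hours to minutes: 31 x 60 = 1860
Add remaining minutes: 1860 + 25 = 1885

1885


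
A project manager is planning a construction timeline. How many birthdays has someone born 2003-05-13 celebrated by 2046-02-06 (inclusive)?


Birth: 2003-05-13
Reference: 2046-02-06
Year difference: 2046 - 2003 = 43
Has birthday (05-13) occurred by 02-06? No
Birthday not yet reached this year -> subtract 1
Age in full years: 42

42


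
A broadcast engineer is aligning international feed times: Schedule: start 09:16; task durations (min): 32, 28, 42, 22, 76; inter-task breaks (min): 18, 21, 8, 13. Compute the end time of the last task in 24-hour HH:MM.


Start: 09:16 = 556 min from midnight
  after task 1 (32 min): 09:48
  after break (18 min): 10:06
  after task 2 (28 min): 10:34
  after break (21 min): 10:55
  after task 3 (42 min): 11:37
  after break (8 min): 11:45
  after task 4 (22 min): 12:07
  after break (13 min): 12:20
  after task 5 (76 min): 13:36
Total elapsed: 260 minutes
End time: 13:36

13:36


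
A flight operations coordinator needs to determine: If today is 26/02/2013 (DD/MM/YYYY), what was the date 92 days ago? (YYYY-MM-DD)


Start: 2013-02-26
Subtracting 92 days
Days already passed in February: 26
After going back through February: 66 more days to subtract
January 2013: 31 days, 35 remaining
December 2012: 31 days, 4 remaining
November 2012 has 30 days, need 4
Result: 2012-11-26

2012-11-26


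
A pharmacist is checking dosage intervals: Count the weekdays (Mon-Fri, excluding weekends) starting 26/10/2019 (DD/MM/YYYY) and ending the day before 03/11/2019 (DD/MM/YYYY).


Start: 2019-10-26 (Saturday)
End (exclusive): 2019-11-03 (Sunday)
Total calendar days: 8
Full weeks: 8 // 7 = 1 -> 5 weekdays
Remaining 1 days starting on Saturday:
  Sat(-) -> 0 weekdays
Total business days: 5 + 0 = 5

5


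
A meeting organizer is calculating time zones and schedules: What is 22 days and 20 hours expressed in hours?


Days: 22
Extra hours: 20
Hours per day: 24
Days to hours: 22 x 24 = 528
Total: 528 + 20 = 548

548


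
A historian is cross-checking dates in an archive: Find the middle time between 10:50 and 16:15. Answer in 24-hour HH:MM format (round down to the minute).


Start time: 10:50 = 650 minutes from midnight
End time: 16:15 = 975 minutes from midnight
Sum: 650 + 975 = 1625
Midpoint: 1625 / 2 = 812 minutes
Convert: 812 / 60 = 13 hours, 32 minutes
Result: 13:32

13:32


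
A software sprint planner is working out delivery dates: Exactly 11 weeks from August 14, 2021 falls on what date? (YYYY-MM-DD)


Start: 2021-08-14
Weeks to add: 11
Convert to days: 11 x 7 = 77 days
Add 77 days to 2021-08-14
Result: 2021-10-30

2021-10-30


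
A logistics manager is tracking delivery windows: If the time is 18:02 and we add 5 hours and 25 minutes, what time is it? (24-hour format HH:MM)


Start time: 18:02
Adding: 5 hours 25 minutes
Minutes: 2 + 25 = 27
Hours: 18 + 5 + 0 = 23
Result: 23:27

23:27


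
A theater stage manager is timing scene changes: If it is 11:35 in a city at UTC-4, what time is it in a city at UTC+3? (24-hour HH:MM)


Local time: 11:35 at UTC-4 (offset -4h)
Target zone: UTC+3 (offset 3h)
Difference: 3 - (-4) = 7 hours
Calculation: 11 + (7) = 18
Result: 18:35

18:35


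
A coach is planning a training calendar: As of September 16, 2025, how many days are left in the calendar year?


Start: September 16, 2025
End: December 31, 2025
Days left in September: 14
October: 31
November: 30
December: 31
Sum of remaining months: 92
Total: 14 + 92 = 106

106


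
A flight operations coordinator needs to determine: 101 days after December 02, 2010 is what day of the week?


Start: 2010-12-02 (Thursday)
Step 1 - find target date: add 101 days
  2010-12-02 + 101 days = 2011-03-13
Step 2 - day of week:
  101 mod 7 = 3
  Thursday + 3 days -> Sunday
Result: Sunday (2011-03-13)

Sunday


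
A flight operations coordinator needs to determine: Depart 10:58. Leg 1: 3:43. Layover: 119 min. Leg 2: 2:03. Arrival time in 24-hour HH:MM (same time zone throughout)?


Depart: 10:58
Leg 1: +223 min -> 14:41
Layover: +119 min -> 16:40
Leg 2: +123 min -> 18:43
Total travel: 465 minutes = 7h 45m
Arrival: 18:43

18:43


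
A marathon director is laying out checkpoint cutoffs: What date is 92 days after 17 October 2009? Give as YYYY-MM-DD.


Start: 2009-10-17
Adding 92 days
Days remaining in October: 14
After October: 78 days still to add
November 2009: 30 days, 48 remaining
December 2009: 31 days, 17 remaining
January 2010 has 31 days, need 17
Result: 2010-01-17

2010-01-17


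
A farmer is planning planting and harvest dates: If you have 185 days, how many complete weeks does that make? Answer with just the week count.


Total days: 185
Days per week: 7
Division: 185 / 7 = 26 remainder 3
Complete weeks: 26
Remaining days: 3

26


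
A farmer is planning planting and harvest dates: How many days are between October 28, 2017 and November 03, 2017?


Start date: 2017-10-28
End date: 2017-11-03
Oct 2017: +4 days
Nov 2017: +2 days
Total: 6 days

6


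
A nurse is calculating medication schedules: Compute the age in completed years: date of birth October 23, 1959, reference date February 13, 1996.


Birth: 1959-10-23
Reference: 1996-02-13
Year difference: 1996 - 1959 = 37
Has birthday (10-23) occurred by 02-13? No
Birthday not yet reached this year -> subtract 1
Age in full years: 36

36


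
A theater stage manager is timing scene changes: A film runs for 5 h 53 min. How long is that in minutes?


Hours: 5
Minutes: 53
Convert hours to minutes: 5 x 60 = 300
Add remaining minutes: 300 + 53 = 353

353


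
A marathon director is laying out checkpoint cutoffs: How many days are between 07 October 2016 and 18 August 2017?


Start date: 2016-10-07
End date: 2017-08-18
Oct 2016: +25 days
Nov 2016: +30 days
Dec 2016: +31 days
... (8 more months)
Total: 315 days

315


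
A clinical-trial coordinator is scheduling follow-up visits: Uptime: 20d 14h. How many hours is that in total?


Days: 20
Extra hours: 14
Hours per day: 24
Days to hours: 20 x 24 = 480
Total: 480 + 14 = 494

494


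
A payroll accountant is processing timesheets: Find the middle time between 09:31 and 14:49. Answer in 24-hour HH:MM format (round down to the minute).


Start time: 09:31 = 571 minutes from midnight
End time: 14:49 = 889 minutes from midnight
Sum: 571 + 889 = 1460
Midpoint: 1460 / 2 = 730 minutes
Convert: 730 / 60 = 12 hours, 10 minutes
Result: 12:10

12:10


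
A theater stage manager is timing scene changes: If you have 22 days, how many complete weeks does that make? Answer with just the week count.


Total days: 22
Days per week: 7
Division: 22 / 7 = 3 remainder 1
Complete weeks: 3
Remaining days: 1

3


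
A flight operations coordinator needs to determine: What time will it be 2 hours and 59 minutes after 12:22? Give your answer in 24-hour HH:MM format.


Start time: 12:22
Adding: 2 hours 59 minutes
Minutes: 22 + 59 = 81
Minute overflow: 81 >= 60, so carry 1 hour, minutes = 21
Hours: 12 + 2 + 1 = 15
Result: 15:21

15:21


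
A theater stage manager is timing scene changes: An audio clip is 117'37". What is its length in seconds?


Minutes: 117
Seconds: 37
Convert minutes to seconds: 117 x 60 = 7020
Add remaining seconds: 7020 + 37 = 7057

7057


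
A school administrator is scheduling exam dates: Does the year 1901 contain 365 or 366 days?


Year: 1901
Check leap year rules:
Divisible by 4? No
1901 is not a leap year
Days: 365

365


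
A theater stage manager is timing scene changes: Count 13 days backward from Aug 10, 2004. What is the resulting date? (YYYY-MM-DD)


Start: 2004-08-10
Subtracting 13 days
Days already passed in August: 10
After going back through August: 3 more days to subtract
July 2004 has 31 days, need 3
Result: 2004-07-28

2004-07-28


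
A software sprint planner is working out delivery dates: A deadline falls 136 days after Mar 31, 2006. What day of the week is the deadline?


Start: 2006-03-31 (Friday)
Step 1 - find target date: add 136 days
  2006-03-31 + 136 days = 2006-08-14
Step 2 - day of week:
  136 mod 7 = 3
  Friday + 3 days -> Monday
Result: Monday (2006-08-14)

Monday


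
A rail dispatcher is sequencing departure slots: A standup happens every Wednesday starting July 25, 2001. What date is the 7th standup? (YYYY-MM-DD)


First occurrence: 2001-07-25 (occurrence 1)
Each occurrence is 7 days after the previous.
Occurrence 7 is 6 weeks after the first.
6 weeks = 42 days
2001-07-25 + 42 days = 2001-09-05

2001-09-05
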